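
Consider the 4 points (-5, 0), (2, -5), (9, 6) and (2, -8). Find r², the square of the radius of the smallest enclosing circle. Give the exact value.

By Welzl's lemma the MEC is supported by two points (diametrically opposite) or three points (on a circumcircle).
The minimum enclosing circle is determined by three boundary points: (-5, 0), (9, 6), (2, -8).
Their circumcentre is (71/22, 3/22) with r² = 16385/242.
The farthest remaining point (2, -5) is at distance² 6749/242 ≤ 16385/242.

16385/242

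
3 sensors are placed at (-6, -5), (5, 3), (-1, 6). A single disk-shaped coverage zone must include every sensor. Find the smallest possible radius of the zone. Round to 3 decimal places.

6.805

Call the three points A, B, C in the order given.
Side lengths²: AB² = 185, AC² = 146, BC² = 45.
Since AB² = 185 < 146 + 45 = 191, the triangle is acute, so the smallest enclosing circle is the circumcircle.
Circumcentre = (-35/54, -43/54), r² = 67525/1458.
r = √(67525/1458) ≈ 6.805.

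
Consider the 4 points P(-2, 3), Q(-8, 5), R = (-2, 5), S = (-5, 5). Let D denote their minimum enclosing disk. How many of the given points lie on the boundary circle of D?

3

The minimum enclosing circle of a finite set is fixed by two of the points (as a diameter) or three (as a circumcircle).
The farthest pair is P–Q with squared distance 40. The circle on this segment as diameter has centre (-5, 4) and r² = 40/4 = 10.
Check R: distance² to centre = 10 ≤ 10, so it lies inside.
All remaining points lie in this disk, and no smaller disk contains both endpoints, so this is the minimum enclosing circle.
The points at distance exactly r from the centre are P, Q, R — 3 points.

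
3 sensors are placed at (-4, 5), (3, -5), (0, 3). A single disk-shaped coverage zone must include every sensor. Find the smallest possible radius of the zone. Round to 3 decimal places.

Call the three points A, B, C in the order given.
Side lengths²: AB² = 149, AC² = 20, BC² = 73.
Since AB² = 149 ≥ 73 + 20 = 93, the angle opposite AB is not acute, so the smallest enclosing circle has AB as diameter.
Centre = midpoint of AB = (-0.5, 0), r² = 149/4 = 37.25.
r = √(37.25) ≈ 6.103.

6.103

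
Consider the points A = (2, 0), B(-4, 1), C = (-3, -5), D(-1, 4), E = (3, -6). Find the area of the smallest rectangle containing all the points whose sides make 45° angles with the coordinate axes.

77

In coordinates u = x + y, v = x − y the rectangle is axis-aligned; the map (x,y)→(u,v) scales areas by 2.
u-values: 2, -3, -8, 3, -3; range = 3 − (-8) = 11.
v-values: 2, -5, 2, -5, 9; range = 9 − (-5) = 14.
Area = (11 × 14) / 2 = 77.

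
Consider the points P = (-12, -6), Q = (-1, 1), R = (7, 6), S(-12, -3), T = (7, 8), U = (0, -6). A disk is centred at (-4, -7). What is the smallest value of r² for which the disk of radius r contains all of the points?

346

The required radius is the distance from (-4, -7) to the farthest point.
Squared distances: 65, 73, 290, 80, 346, 17.
Maximum is 346, attained at T.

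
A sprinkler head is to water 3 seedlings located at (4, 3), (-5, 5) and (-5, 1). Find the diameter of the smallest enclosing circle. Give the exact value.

85/9

Call the three points A, B, C in the order given.
Side lengths²: AB² = 85, AC² = 85, BC² = 16.
Since AC² = 85 < 85 + 16 = 101, the triangle is acute, so the smallest enclosing circle is the circumcircle.
Circumcentre = (-13/18, 3), r² = 7225/324.
Diameter = 2r = 2√(7225/324) = 85/9.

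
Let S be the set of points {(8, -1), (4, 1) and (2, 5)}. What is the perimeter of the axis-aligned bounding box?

Width = max x − min x = 8 − 2 = 6.
Height = max y − min y = 5 − (-1) = 6.
Perimeter = 2(6 + 6) = 24.

24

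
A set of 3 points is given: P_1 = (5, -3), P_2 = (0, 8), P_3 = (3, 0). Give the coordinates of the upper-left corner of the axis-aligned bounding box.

x-range [0, 5], y-range [-3, 8].
The upper-left corner is (0, 8).

(0, 8)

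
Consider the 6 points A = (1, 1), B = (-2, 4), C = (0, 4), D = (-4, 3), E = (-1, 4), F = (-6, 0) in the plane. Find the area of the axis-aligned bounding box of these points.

28

x ranges over [-6, 1], width 7.
y ranges over [0, 4], height 4.
Area = 7 × 4 = 28.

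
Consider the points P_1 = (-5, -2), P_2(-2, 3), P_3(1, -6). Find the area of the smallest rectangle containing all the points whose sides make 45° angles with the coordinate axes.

In coordinates u = x + y, v = x − y the rectangle is axis-aligned; the map (x,y)→(u,v) scales areas by 2.
u-values: -7, 1, -5; range = 1 − (-7) = 8.
v-values: -3, -5, 7; range = 7 − (-5) = 12.
Area = (8 × 12) / 2 = 48.

48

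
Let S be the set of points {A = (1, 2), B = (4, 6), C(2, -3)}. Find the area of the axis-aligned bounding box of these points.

27

x ranges over [1, 4], width 3.
y ranges over [-3, 6], height 9.
Area = 3 × 9 = 27.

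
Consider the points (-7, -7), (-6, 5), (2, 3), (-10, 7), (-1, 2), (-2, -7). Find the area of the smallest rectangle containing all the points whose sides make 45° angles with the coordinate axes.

In coordinates u = x + y, v = x − y the rectangle is axis-aligned; the map (x,y)→(u,v) scales areas by 2.
u-values: -14, -1, 5, -3, 1, -9; range = 5 − (-14) = 19.
v-values: 0, -11, -1, -17, -3, 5; range = 5 − (-17) = 22.
Area = (19 × 22) / 2 = 209.

209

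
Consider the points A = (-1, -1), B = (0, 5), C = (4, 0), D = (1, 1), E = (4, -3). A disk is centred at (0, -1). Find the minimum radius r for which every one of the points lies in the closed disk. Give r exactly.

The required radius is the distance from (0, -1) to the farthest point.
Squared distances: 1, 36, 17, 5, 20.
Maximum is 36, attained at B.
r = √36 = 6.

6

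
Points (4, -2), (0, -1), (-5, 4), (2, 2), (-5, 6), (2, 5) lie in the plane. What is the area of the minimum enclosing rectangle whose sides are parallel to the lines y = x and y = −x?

In coordinates u = x + y, v = x − y the rectangle is axis-aligned; the map (x,y)→(u,v) scales areas by 2.
u-values: 2, -1, -1, 4, 1, 7; range = 7 − (-1) = 8.
v-values: 6, 1, -9, 0, -11, -3; range = 6 − (-11) = 17.
Area = (8 × 17) / 2 = 68.

68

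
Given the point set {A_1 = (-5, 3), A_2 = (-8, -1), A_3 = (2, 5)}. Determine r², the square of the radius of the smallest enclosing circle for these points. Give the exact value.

Side lengths²: A_1A_2² = 25, A_1A_3² = 53, A_2A_3² = 136.
Since A_2A_3² = 136 ≥ 53 + 25 = 78, the angle opposite A_2A_3 is not acute, so the smallest enclosing circle has A_2A_3 as diameter.
Centre = midpoint of A_2A_3 = (-3, 2), r² = 136/4 = 34.

34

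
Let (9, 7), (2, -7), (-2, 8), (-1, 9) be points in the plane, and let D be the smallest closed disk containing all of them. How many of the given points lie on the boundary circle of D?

The minimum enclosing circle is determined by three boundary points: (9, 7), (2, -7), (-1, 9).
Their circumcentre is (59/22, 31/22) with r² = 17225/242.
The farthest remaining point (-2, 8) is at distance² 15817/242 ≤ 17225/242.
The points at distance exactly r from the centre are (9, 7), (2, -7), (-1, 9) — 3 points.

3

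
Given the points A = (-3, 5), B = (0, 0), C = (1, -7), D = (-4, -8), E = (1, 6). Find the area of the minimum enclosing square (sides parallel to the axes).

The bounding box has width 5 and height 14.
An axis-aligned square enclosing the set must have side ≥ max(width, height).
So the minimum side is max(5, 14) = 14.
Area = 14² = 196.

196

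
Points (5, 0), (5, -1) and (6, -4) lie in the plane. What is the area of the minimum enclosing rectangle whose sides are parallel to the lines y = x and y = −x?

7.5

In coordinates u = x + y, v = x − y the rectangle is axis-aligned; the map (x,y)→(u,v) scales areas by 2.
u-values: 5, 4, 2; range = 5 − 2 = 3.
v-values: 5, 6, 10; range = 10 − 5 = 5.
Area = (3 × 5) / 2 = 7.5.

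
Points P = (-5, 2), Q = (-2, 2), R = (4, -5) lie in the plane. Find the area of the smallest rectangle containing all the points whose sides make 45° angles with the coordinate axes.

24

In coordinates u = x + y, v = x − y the rectangle is axis-aligned; the map (x,y)→(u,v) scales areas by 2.
u-values: -3, 0, -1; range = 0 − (-3) = 3.
v-values: -7, -4, 9; range = 9 − (-7) = 16.
Area = (3 × 16) / 2 = 24.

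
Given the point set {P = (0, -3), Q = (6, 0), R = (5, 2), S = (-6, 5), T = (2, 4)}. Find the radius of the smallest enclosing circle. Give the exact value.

6.5

A smallest enclosing disk is always determined by at most three of the input points on its boundary.
The farthest pair is Q–S with squared distance 169. The circle on this segment as diameter has centre (0, 2.5) and r² = 169/4 = 42.25.
Check P: distance² to centre = 30.25 ≤ 42.25, so it lies inside.
All remaining points lie in this disk, and no smaller disk contains both endpoints, so this is the minimum enclosing circle.
r = √(42.25) = 6.5.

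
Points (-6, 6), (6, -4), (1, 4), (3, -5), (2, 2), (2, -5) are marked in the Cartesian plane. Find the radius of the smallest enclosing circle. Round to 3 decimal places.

A smallest enclosing disk is always determined by at most three of the input points on its boundary.
The farthest pair is (-6, 6)–(6, -4) with squared distance 244. The circle on this segment as diameter has centre (0, 1) and r² = 244/4 = 61.
Check (1, 4): distance² to centre = 10 ≤ 61, so it lies inside.
All remaining points lie in this disk, and no smaller disk contains both endpoints, so this is the minimum enclosing circle.
r = √61 ≈ 7.810.

7.810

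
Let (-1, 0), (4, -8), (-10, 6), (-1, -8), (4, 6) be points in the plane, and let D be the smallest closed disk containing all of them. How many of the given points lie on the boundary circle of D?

3

The minimum enclosing circle of a finite set is fixed by two of the points (as a diameter) or three (as a circumcircle).
The farthest pair is (4, -8)–(-10, 6) with squared distance 392. The circle on this segment as diameter has centre (-3, -1) and r² = 392/4 = 98.
Check (-1, 0): distance² to centre = 5 ≤ 98, so it lies inside.
All remaining points lie in this disk, and no smaller disk contains both endpoints, so this is the minimum enclosing circle.
The points at distance exactly r from the centre are (4, -8), (-10, 6), (4, 6) — 3 points.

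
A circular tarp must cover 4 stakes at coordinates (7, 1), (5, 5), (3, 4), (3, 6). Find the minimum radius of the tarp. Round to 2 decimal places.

3.20

By Welzl's lemma the MEC is supported by two points (diametrically opposite) or three points (on a circumcircle).
The farthest pair is (7, 1)–(3, 6) with squared distance 41. The circle on this segment as diameter has centre (5, 3.5) and r² = 41/4 = 10.25.
Check (5, 5): distance² to centre = 2.25 ≤ 10.25, so it lies inside.
All remaining points lie in this disk, and no smaller disk contains both endpoints, so this is the minimum enclosing circle.
r = √(10.25) ≈ 3.20.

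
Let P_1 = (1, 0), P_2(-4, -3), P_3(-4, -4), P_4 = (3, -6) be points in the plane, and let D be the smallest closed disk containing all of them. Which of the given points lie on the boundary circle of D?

P_1, P_2, P_4

The minimum enclosing circle is determined by three boundary points: P_1, P_2, P_4.
Their circumcentre is (-1/6, -67/18) with r² = 2465/162.
The farthest remaining point P_3 is at distance² 2393/162 ≤ 2465/162.
The points at distance exactly r from the centre are P_1, P_2, P_4 — 3 points.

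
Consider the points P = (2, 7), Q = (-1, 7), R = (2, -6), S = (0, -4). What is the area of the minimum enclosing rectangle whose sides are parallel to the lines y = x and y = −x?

104

In coordinates u = x + y, v = x − y the rectangle is axis-aligned; the map (x,y)→(u,v) scales areas by 2.
u-values: 9, 6, -4, -4; range = 9 − (-4) = 13.
v-values: -5, -8, 8, 4; range = 8 − (-8) = 16.
Area = (13 × 16) / 2 = 104.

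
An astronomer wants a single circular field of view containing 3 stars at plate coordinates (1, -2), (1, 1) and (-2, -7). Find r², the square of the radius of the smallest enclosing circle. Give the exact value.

Call the three points A, B, C in the order given.
Side lengths²: AB² = 9, AC² = 34, BC² = 73.
Since BC² = 73 ≥ 34 + 9 = 43, the angle opposite BC is not acute, so the smallest enclosing circle has BC as diameter.
Centre = midpoint of BC = (-0.5, -3), r² = 73/4 = 18.25.

18.25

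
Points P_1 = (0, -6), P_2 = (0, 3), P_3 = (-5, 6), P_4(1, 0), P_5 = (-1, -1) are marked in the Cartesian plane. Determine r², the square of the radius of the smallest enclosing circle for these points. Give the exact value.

42.25

A smallest enclosing disk is always determined by at most three of the input points on its boundary.
The farthest pair is P_1–P_3 with squared distance 169. The circle on this segment as diameter has centre (-2.5, 0) and r² = 169/4 = 42.25.
Check P_2: distance² to centre = 15.25 ≤ 42.25, so it lies inside.
All remaining points lie in this disk, and no smaller disk contains both endpoints, so this is the minimum enclosing circle.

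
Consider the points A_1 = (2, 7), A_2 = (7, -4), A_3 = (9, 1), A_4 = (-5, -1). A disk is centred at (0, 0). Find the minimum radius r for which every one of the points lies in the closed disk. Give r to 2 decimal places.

The required radius is the distance from (0, 0) to the farthest point.
Squared distances: 53, 65, 82, 26.
Maximum is 82, attained at A_3.
r = √82 ≈ 9.06.

9.06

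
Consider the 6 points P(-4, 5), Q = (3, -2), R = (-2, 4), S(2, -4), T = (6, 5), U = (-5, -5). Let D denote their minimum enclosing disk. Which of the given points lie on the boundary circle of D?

By Welzl's lemma the MEC is supported by two points (diametrically opposite) or three points (on a circumcircle).
The farthest pair is T–U with squared distance 221. The circle on this segment as diameter has centre (0.5, 0) and r² = 221/4 = 55.25.
Check P: distance² to centre = 45.25 ≤ 55.25, so it lies inside.
All remaining points lie in this disk, and no smaller disk contains both endpoints, so this is the minimum enclosing circle.
The points at distance exactly r from the centre are T, U — 2 points.

T, U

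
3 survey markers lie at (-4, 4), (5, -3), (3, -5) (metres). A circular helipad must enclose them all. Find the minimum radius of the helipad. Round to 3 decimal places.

Call the three points A, B, C in the order given.
Side lengths²: AB² = 130, AC² = 130, BC² = 8.
Since AC² = 130 < 130 + 8 = 138, the triangle is acute, so the smallest enclosing circle is the circumcircle.
Circumcentre = (0.0625, -0.0625), r² = 33.0078125.
r = √(33.0078125) ≈ 5.745.

5.745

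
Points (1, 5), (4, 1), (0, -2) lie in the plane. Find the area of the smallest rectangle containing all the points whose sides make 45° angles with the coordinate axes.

28

In coordinates u = x + y, v = x − y the rectangle is axis-aligned; the map (x,y)→(u,v) scales areas by 2.
u-values: 6, 5, -2; range = 6 − (-2) = 8.
v-values: -4, 3, 2; range = 3 − (-4) = 7.
Area = (8 × 7) / 2 = 28.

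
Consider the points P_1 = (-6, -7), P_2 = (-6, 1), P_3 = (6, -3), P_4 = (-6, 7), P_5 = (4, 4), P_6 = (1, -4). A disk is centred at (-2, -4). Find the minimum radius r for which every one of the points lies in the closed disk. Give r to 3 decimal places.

11.705

The required radius is the distance from (-2, -4) to the farthest point.
Squared distances: 25, 41, 65, 137, 100, 9.
Maximum is 137, attained at P_4.
r = √137 ≈ 11.705.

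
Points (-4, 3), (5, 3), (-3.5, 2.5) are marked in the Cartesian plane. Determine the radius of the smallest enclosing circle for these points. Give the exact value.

Call the three points A, B, C in the order given.
Side lengths²: AB² = 81, AC² = 0.5, BC² = 72.5.
Since AB² = 81 ≥ 72.5 + 0.5 = 73, the angle opposite AB is not acute, so the smallest enclosing circle has AB as diameter.
Centre = midpoint of AB = (0.5, 3), r² = 81/4 = 20.25.
r = √(20.25) = 4.5.

4.5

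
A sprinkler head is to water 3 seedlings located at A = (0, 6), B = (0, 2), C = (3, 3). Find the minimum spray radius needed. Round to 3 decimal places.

2.236

Side lengths²: AB² = 16, AC² = 18, BC² = 10.
Since AC² = 18 < 16 + 10 = 26, the triangle is acute, so the smallest enclosing circle is the circumcircle.
Circumcentre = (1, 4), r² = 5.
r = √5 ≈ 2.236.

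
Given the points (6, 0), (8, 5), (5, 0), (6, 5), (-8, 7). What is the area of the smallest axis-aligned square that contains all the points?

256

The bounding box has width 16 and height 7.
An axis-aligned square enclosing the set must have side ≥ max(width, height).
So the minimum side is max(16, 7) = 16.
Area = 16² = 256.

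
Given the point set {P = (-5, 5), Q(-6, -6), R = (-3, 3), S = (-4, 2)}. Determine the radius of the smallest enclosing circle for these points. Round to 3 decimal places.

5.523

A smallest enclosing disk is always determined by at most three of the input points on its boundary.
The farthest pair is P–Q with squared distance 122. The circle on this segment as diameter has centre (-5.5, -0.5) and r² = 122/4 = 30.5.
Check R: distance² to centre = 18.5 ≤ 30.5, so it lies inside.
All remaining points lie in this disk, and no smaller disk contains both endpoints, so this is the minimum enclosing circle.
r = √(30.5) ≈ 5.523.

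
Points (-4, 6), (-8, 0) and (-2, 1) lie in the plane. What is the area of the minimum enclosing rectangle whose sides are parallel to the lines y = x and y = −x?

35

In coordinates u = x + y, v = x − y the rectangle is axis-aligned; the map (x,y)→(u,v) scales areas by 2.
u-values: 2, -8, -1; range = 2 − (-8) = 10.
v-values: -10, -8, -3; range = -3 − (-10) = 7.
Area = (10 × 7) / 2 = 35.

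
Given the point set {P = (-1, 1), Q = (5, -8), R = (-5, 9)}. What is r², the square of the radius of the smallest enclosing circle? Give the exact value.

97.25

Side lengths²: PQ² = 117, PR² = 80, QR² = 389.
Since QR² = 389 ≥ 117 + 80 = 197, the angle opposite QR is not acute, so the smallest enclosing circle has QR as diameter.
Centre = midpoint of QR = (0, 0.5), r² = 389/4 = 97.25.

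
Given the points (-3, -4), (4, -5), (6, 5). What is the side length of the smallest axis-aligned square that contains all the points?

10

The bounding box has width 9 and height 10.
An axis-aligned square enclosing the set must have side ≥ max(width, height).
So the minimum side is max(9, 10) = 10.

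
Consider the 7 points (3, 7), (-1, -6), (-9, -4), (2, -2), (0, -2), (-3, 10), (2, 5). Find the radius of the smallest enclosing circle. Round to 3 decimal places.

8.166

The minimum enclosing circle of a finite set is fixed by two of the points (as a diameter) or three (as a circumcircle).
The minimum enclosing circle is determined by three boundary points: (-1, -6), (-9, -4), (-3, 10).
Their circumcentre is (-102/31, 57/31) with r² = 64090/961.
The farthest remaining point (3, 7) is at distance² 63625/961 ≤ 64090/961.
r = √(64090/961) ≈ 8.166.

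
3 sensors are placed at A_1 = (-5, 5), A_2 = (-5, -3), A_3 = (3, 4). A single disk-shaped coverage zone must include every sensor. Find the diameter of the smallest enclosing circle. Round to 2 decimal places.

Side lengths²: A_1A_2² = 64, A_1A_3² = 65, A_2A_3² = 113.
Since A_2A_3² = 113 < 65 + 64 = 129, the triangle is acute, so the smallest enclosing circle is the circumcircle.
Circumcentre = (-1.4375, 1), r² = 28.69140625.
Diameter = 2r = 2√(28.69140625) ≈ 10.71.

10.71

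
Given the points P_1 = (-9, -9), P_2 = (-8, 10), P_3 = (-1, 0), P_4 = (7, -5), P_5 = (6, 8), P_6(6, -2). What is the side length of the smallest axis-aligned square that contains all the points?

The bounding box has width 16 and height 19.
An axis-aligned square enclosing the set must have side ≥ max(width, height).
So the minimum side is max(16, 19) = 19.

19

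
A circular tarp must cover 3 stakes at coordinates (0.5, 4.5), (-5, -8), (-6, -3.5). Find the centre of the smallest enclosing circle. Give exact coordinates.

(-2.25, -1.75)

Call the three points A, B, C in the order given.
Side lengths²: AB² = 186.5, AC² = 106.25, BC² = 21.25.
Since AB² = 186.5 ≥ 106.25 + 21.25 = 127.5, the angle opposite AB is not acute, so the smallest enclosing circle has AB as diameter.
Centre = midpoint of AB = (-2.25, -1.75), r² = 186.5/4 = 46.625.
Centre = (-2.25, -1.75).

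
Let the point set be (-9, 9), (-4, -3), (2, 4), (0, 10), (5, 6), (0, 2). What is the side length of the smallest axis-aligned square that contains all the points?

The bounding box has width 14 and height 13.
An axis-aligned square enclosing the set must have side ≥ max(width, height).
So the minimum side is max(14, 13) = 14.

14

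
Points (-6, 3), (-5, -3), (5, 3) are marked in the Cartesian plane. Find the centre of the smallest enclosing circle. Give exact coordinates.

(-0.5, 5/6)

Call the three points A, B, C in the order given.
Side lengths²: AB² = 37, AC² = 121, BC² = 136.
Since BC² = 136 < 121 + 37 = 158, the triangle is acute, so the smallest enclosing circle is the circumcircle.
Circumcentre = (-0.5, 5/6), r² = 629/18.
Centre = (-0.5, 5/6).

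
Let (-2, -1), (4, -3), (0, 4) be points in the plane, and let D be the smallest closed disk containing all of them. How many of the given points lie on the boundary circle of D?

3

Call the three points A, B, C in the order given.
Side lengths²: AB² = 40, AC² = 29, BC² = 65.
Since BC² = 65 < 40 + 29 = 69, the triangle is acute, so the smallest enclosing circle is the circumcircle.
Circumcentre = (61/34, 13/34), r² = 9425/578.
The points at distance exactly r from the centre are (-2, -1), (4, -3), (0, 4) — 3 points.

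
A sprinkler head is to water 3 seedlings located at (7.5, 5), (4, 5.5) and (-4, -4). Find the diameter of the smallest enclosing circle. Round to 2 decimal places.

Call the three points A, B, C in the order given.
Side lengths²: AB² = 12.5, AC² = 213.25, BC² = 154.25.
Since AC² = 213.25 ≥ 154.25 + 12.5 = 166.75, the angle opposite AC is not acute, so the smallest enclosing circle has AC as diameter.
Centre = midpoint of AC = (1.75, 0.5), r² = 213.25/4 = 53.3125.
Diameter = 2r = 2√(53.3125) ≈ 14.60.

14.60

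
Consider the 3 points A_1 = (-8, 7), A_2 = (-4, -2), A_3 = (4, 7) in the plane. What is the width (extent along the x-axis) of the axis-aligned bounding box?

12

max x = 4, min x = -8, so width = 12.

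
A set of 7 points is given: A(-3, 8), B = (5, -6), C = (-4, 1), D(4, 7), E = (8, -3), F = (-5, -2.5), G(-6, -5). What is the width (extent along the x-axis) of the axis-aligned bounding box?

max x = 8, min x = -6, so width = 14.

14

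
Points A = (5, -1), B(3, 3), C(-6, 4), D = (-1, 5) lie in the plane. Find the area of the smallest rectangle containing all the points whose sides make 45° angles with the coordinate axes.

In coordinates u = x + y, v = x − y the rectangle is axis-aligned; the map (x,y)→(u,v) scales areas by 2.
u-values: 4, 6, -2, 4; range = 6 − (-2) = 8.
v-values: 6, 0, -10, -6; range = 6 − (-10) = 16.
Area = (8 × 16) / 2 = 64.

64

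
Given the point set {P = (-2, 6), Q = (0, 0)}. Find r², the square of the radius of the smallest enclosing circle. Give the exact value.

The smallest circle enclosing two points has them as diameter endpoints.
Centre = midpoint = (-1, 3); r² = |PQ|²/4 = 40/4 = 10.

10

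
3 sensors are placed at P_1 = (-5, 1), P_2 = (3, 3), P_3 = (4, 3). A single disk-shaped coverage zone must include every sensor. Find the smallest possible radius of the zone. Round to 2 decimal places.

Side lengths²: P_1P_2² = 68, P_1P_3² = 85, P_2P_3² = 1.
Since P_1P_3² = 85 ≥ 68 + 1 = 69, the angle opposite P_1P_3 is not acute, so the smallest enclosing circle has P_1P_3 as diameter.
Centre = midpoint of P_1P_3 = (-0.5, 2), r² = 85/4 = 21.25.
r = √(21.25) ≈ 4.61.

4.61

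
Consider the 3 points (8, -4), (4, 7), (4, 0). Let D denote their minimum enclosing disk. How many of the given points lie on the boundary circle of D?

2

Call the three points A, B, C in the order given.
Side lengths²: AB² = 137, AC² = 32, BC² = 49.
Since AB² = 137 ≥ 49 + 32 = 81, the angle opposite AB is not acute, so the smallest enclosing circle has AB as diameter.
Centre = midpoint of AB = (6, 1.5), r² = 137/4 = 34.25.
The points at distance exactly r from the centre are (8, -4), (4, 7) — 2 points.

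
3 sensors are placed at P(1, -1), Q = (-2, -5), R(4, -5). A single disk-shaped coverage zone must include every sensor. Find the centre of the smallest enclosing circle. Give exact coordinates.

Side lengths²: PQ² = 25, PR² = 25, QR² = 36.
Since QR² = 36 < 25 + 25 = 50, the triangle is acute, so the smallest enclosing circle is the circumcircle.
Circumcentre = (1, -4.125), r² = 9.765625.
Centre = (1, -4.125).

(1, -4.125)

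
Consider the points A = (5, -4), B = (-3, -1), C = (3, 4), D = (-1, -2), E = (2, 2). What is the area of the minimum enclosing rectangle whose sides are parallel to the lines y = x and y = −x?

In coordinates u = x + y, v = x − y the rectangle is axis-aligned; the map (x,y)→(u,v) scales areas by 2.
u-values: 1, -4, 7, -3, 4; range = 7 − (-4) = 11.
v-values: 9, -2, -1, 1, 0; range = 9 − (-2) = 11.
Area = (11 × 11) / 2 = 60.5.

60.5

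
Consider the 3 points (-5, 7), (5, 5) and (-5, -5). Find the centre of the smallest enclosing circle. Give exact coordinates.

Call the three points A, B, C in the order given.
Side lengths²: AB² = 104, AC² = 144, BC² = 200.
Since BC² = 200 < 144 + 104 = 248, the triangle is acute, so the smallest enclosing circle is the circumcircle.
Circumcentre = (-1, 1), r² = 52.
Centre = (-1, 1).

(-1, 1)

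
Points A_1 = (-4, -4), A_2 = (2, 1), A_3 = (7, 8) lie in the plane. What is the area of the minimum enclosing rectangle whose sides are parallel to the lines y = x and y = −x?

23

In coordinates u = x + y, v = x − y the rectangle is axis-aligned; the map (x,y)→(u,v) scales areas by 2.
u-values: -8, 3, 15; range = 15 − (-8) = 23.
v-values: 0, 1, -1; range = 1 − (-1) = 2.
Area = (23 × 2) / 2 = 23.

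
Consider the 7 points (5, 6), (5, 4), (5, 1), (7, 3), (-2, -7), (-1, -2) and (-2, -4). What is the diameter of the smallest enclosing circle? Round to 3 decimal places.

14.765

The minimum enclosing circle of a finite set is fixed by two of the points (as a diameter) or three (as a circumcircle).
The farthest pair is (5, 6)–(-2, -7) with squared distance 218. The circle on this segment as diameter has centre (1.5, -0.5) and r² = 218/4 = 54.5.
Check (5, 4): distance² to centre = 32.5 ≤ 54.5, so it lies inside.
All remaining points lie in this disk, and no smaller disk contains both endpoints, so this is the minimum enclosing circle.
Diameter = 2r = 2√(54.5) ≈ 14.765.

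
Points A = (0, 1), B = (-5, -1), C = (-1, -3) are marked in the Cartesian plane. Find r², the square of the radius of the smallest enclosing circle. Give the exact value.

2465/324

Side lengths²: AB² = 29, AC² = 17, BC² = 20.
Since AB² = 29 < 20 + 17 = 37, the triangle is acute, so the smallest enclosing circle is the circumcircle.
Circumcentre = (-41/18, -5/9), r² = 2465/324.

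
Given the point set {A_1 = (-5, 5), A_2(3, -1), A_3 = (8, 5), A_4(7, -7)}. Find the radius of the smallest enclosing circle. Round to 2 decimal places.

8.51

By Welzl's lemma the MEC is supported by two points (diametrically opposite) or three points (on a circumcircle).
The minimum enclosing circle is determined by three boundary points: A_1, A_3, A_4.
Their circumcentre is (1.5, -0.5) with r² = 72.5.
The farthest remaining point A_2 is at distance² 2.5 ≤ 72.5.
r = √(72.5) ≈ 8.51.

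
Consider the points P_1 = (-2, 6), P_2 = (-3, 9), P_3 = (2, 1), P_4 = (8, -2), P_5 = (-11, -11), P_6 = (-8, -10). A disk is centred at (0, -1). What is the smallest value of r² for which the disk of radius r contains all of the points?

221

The required radius is the distance from (0, -1) to the farthest point.
Squared distances: 53, 109, 8, 65, 221, 145.
Maximum is 221, attained at P_5.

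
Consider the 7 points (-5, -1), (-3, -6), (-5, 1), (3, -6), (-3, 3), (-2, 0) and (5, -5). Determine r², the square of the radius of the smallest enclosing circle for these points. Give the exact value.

34

The minimum enclosing circle of a finite set is fixed by two of the points (as a diameter) or three (as a circumcircle).
The farthest pair is (-5, 1)–(5, -5) with squared distance 136. The circle on this segment as diameter has centre (0, -2) and r² = 136/4 = 34.
Check (-5, -1): distance² to centre = 26 ≤ 34, so it lies inside.
All remaining points lie in this disk, and no smaller disk contains both endpoints, so this is the minimum enclosing circle.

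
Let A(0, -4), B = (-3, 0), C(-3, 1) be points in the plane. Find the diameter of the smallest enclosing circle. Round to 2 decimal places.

5.83

Side lengths²: AB² = 25, AC² = 34, BC² = 1.
Since AC² = 34 ≥ 25 + 1 = 26, the angle opposite AC is not acute, so the smallest enclosing circle has AC as diameter.
Centre = midpoint of AC = (-1.5, -1.5), r² = 34/4 = 8.5.
Diameter = 2r = 2√(8.5) ≈ 5.83.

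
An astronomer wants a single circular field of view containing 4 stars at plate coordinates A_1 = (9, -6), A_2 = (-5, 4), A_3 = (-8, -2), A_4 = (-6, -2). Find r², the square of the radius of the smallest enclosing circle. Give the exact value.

A smallest enclosing disk is always determined by at most three of the input points on its boundary.
The minimum enclosing circle is determined by three boundary points: A_1, A_2, A_3.
Their circumcentre is (31/38, -101/38) with r² = 56425/722.
The farthest remaining point A_4 is at distance² 33853/722 ≤ 56425/722.

56425/722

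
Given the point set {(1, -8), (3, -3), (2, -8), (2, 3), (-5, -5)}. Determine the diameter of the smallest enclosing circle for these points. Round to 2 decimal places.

11.57

The minimum enclosing circle of a finite set is fixed by two of the points (as a diameter) or three (as a circumcircle).
The minimum enclosing circle is determined by three boundary points: (2, -8), (2, 3), (-5, -5).
Their circumcentre is (3/14, -2.5) with r² = 3277/98.
The farthest remaining point (1, -8) is at distance² 3025/98 ≤ 3277/98.
Diameter = 2r = 2√(3277/98) ≈ 11.57.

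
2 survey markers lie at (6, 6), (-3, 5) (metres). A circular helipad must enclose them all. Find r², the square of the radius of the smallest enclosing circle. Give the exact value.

The smallest circle enclosing two points has them as diameter endpoints.
Centre = midpoint = (1.5, 5.5); r² = |(6, 6)−(-3, 5)|²/4 = 82/4 = 20.5.

20.5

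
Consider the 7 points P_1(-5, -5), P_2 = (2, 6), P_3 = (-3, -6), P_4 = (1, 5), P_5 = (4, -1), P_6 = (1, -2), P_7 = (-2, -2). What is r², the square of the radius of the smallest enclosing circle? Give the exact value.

The minimum enclosing circle is determined by three boundary points: P_1, P_2, P_3.
Their circumcentre is (-65/58, 15/58) with r² = 71825/1682.
The farthest remaining point P_5 is at distance² 46769/1682 ≤ 71825/1682.

71825/1682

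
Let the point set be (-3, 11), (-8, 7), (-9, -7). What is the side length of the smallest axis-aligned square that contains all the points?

The bounding box has width 6 and height 18.
An axis-aligned square enclosing the set must have side ≥ max(width, height).
So the minimum side is max(6, 18) = 18.

18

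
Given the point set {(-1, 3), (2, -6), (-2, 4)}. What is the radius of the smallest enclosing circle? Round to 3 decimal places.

Call the three points A, B, C in the order given.
Side lengths²: AB² = 90, AC² = 2, BC² = 116.
Since BC² = 116 ≥ 90 + 2 = 92, the angle opposite BC is not acute, so the smallest enclosing circle has BC as diameter.
Centre = midpoint of BC = (0, -1), r² = 116/4 = 29.
r = √29 ≈ 5.385.

5.385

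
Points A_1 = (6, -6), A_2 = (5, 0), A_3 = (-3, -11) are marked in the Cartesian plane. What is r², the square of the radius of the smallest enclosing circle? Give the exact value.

Side lengths²: A_1A_2² = 37, A_1A_3² = 106, A_2A_3² = 185.
Since A_2A_3² = 185 ≥ 106 + 37 = 143, the angle opposite A_2A_3 is not acute, so the smallest enclosing circle has A_2A_3 as diameter.
Centre = midpoint of A_2A_3 = (1, -5.5), r² = 185/4 = 46.25.

46.25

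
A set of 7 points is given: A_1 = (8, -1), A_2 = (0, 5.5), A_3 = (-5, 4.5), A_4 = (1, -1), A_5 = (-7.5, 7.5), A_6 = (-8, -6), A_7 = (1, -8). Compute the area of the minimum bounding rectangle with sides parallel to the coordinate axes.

248

x ranges over [-8, 8], width 16.
y ranges over [-8, 7.5], height 15.5.
Area = 16 × 15.5 = 248.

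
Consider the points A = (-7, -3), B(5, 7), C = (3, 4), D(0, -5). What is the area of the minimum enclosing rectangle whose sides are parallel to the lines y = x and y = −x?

In coordinates u = x + y, v = x − y the rectangle is axis-aligned; the map (x,y)→(u,v) scales areas by 2.
u-values: -10, 12, 7, -5; range = 12 − (-10) = 22.
v-values: -4, -2, -1, 5; range = 5 − (-4) = 9.
Area = (22 × 9) / 2 = 99.

99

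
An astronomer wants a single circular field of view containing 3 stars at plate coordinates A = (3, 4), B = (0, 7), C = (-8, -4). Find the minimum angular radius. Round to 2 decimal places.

Side lengths²: AB² = 18, AC² = 185, BC² = 185.
Since BC² = 185 < 185 + 18 = 203, the triangle is acute, so the smallest enclosing circle is the circumcircle.
Circumcentre = (-119/38, 33/38), r² = 34225/722.
r = √(34225/722) ≈ 6.88.

6.88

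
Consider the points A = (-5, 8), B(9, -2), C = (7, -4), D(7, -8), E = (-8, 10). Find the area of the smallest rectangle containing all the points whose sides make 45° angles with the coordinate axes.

In coordinates u = x + y, v = x − y the rectangle is axis-aligned; the map (x,y)→(u,v) scales areas by 2.
u-values: 3, 7, 3, -1, 2; range = 7 − (-1) = 8.
v-values: -13, 11, 11, 15, -18; range = 15 − (-18) = 33.
Area = (8 × 33) / 2 = 132.

132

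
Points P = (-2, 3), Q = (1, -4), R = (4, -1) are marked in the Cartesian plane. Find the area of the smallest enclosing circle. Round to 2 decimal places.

Side lengths²: PQ² = 58, PR² = 52, QR² = 18.
Since PQ² = 58 < 52 + 18 = 70, the triangle is acute, so the smallest enclosing circle is the circumcircle.
Circumcentre = (0.2, -0.2), r² = 15.08.
Area = π·r² = π·15.08 ≈ 47.38.

47.38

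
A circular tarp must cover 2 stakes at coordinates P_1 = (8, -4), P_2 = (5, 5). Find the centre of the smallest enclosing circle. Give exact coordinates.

The smallest circle enclosing two points has them as diameter endpoints.
Centre = midpoint = (6.5, 0.5); r² = |P_1P_2|²/4 = 90/4 = 22.5.
Centre = (6.5, 0.5).

(6.5, 0.5)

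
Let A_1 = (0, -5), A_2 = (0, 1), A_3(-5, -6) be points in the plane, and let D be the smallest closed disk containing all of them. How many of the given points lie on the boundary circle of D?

Side lengths²: A_1A_2² = 36, A_1A_3² = 26, A_2A_3² = 74.
Since A_2A_3² = 74 ≥ 36 + 26 = 62, the angle opposite A_2A_3 is not acute, so the smallest enclosing circle has A_2A_3 as diameter.
Centre = midpoint of A_2A_3 = (-2.5, -2.5), r² = 74/4 = 18.5.
The points at distance exactly r from the centre are A_2, A_3 — 2 points.

2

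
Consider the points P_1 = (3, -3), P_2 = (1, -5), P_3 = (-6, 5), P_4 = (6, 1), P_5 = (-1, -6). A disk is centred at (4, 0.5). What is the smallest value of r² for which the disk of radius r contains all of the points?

The required radius is the distance from (4, 0.5) to the farthest point.
Squared distances: 13.25, 39.25, 120.25, 4.25, 67.25.
Maximum is 120.25, attained at P_3.

120.25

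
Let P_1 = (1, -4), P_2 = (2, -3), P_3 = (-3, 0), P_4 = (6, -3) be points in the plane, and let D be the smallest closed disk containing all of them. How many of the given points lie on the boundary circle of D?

By Welzl's lemma the MEC is supported by two points (diametrically opposite) or three points (on a circumcircle).
The farthest pair is P_3–P_4 with squared distance 90. The circle on this segment as diameter has centre (1.5, -1.5) and r² = 90/4 = 22.5.
Check P_1: distance² to centre = 6.5 ≤ 22.5, so it lies inside.
All remaining points lie in this disk, and no smaller disk contains both endpoints, so this is the minimum enclosing circle.
The points at distance exactly r from the centre are P_3, P_4 — 2 points.

2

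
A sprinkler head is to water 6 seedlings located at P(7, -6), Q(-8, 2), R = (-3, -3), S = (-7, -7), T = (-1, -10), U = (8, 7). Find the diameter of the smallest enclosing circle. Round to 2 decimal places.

The minimum enclosing circle of a finite set is fixed by two of the points (as a diameter) or three (as a circumcircle).
The farthest pair is S–U with squared distance 421. The circle on this segment as diameter has centre (0.5, 0) and r² = 421/4 = 105.25.
Check P: distance² to centre = 78.25 ≤ 105.25, so it lies inside.
All remaining points lie in this disk, and no smaller disk contains both endpoints, so this is the minimum enclosing circle.
Diameter = 2r = 2√(105.25) ≈ 20.52.

20.52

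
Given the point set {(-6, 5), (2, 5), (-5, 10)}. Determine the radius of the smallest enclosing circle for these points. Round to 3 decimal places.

4.386

Call the three points A, B, C in the order given.
Side lengths²: AB² = 64, AC² = 26, BC² = 74.
Since BC² = 74 < 64 + 26 = 90, the triangle is acute, so the smallest enclosing circle is the circumcircle.
Circumcentre = (-2, 6.8), r² = 19.24.
r = √(19.24) ≈ 4.386.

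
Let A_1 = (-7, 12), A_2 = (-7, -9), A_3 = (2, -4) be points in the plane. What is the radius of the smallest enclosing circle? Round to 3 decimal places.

10.500

Side lengths²: A_1A_2² = 441, A_1A_3² = 337, A_2A_3² = 106.
Since A_1A_2² = 441 < 337 + 106 = 443, the triangle is acute, so the smallest enclosing circle is the circumcircle.
Circumcentre = (-125/18, 1.5), r² = 17861/162.
r = √(17861/162) ≈ 10.500.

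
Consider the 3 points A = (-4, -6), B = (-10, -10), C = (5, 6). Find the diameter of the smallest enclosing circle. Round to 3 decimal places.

Side lengths²: AB² = 52, AC² = 225, BC² = 481.
Since BC² = 481 ≥ 225 + 52 = 277, the angle opposite BC is not acute, so the smallest enclosing circle has BC as diameter.
Centre = midpoint of BC = (-2.5, -2), r² = 481/4 = 120.25.
Diameter = 2r = 2√(120.25) ≈ 21.932.

21.932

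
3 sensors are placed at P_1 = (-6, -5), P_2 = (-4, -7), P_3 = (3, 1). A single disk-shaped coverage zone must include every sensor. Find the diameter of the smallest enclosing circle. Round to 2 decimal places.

Side lengths²: P_1P_2² = 8, P_1P_3² = 117, P_2P_3² = 113.
Since P_1P_3² = 117 < 113 + 8 = 121, the triangle is acute, so the smallest enclosing circle is the circumcircle.
Circumcentre = (-1.3, -2.3), r² = 29.38.
Diameter = 2r = 2√(29.38) ≈ 10.84.

10.84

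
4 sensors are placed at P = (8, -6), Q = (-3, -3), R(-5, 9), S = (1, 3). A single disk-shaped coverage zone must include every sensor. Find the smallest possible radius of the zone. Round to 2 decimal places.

9.92

By Welzl's lemma the MEC is supported by two points (diametrically opposite) or three points (on a circumcircle).
The farthest pair is P–R with squared distance 394. The circle on this segment as diameter has centre (1.5, 1.5) and r² = 394/4 = 98.5.
Check Q: distance² to centre = 40.5 ≤ 98.5, so it lies inside.
All remaining points lie in this disk, and no smaller disk contains both endpoints, so this is the minimum enclosing circle.
r = √(98.5) ≈ 9.92.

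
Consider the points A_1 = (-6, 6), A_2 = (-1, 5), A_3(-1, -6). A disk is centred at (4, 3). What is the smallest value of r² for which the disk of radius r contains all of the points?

109

The required radius is the distance from (4, 3) to the farthest point.
Squared distances: 109, 29, 106.
Maximum is 109, attained at A_1.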